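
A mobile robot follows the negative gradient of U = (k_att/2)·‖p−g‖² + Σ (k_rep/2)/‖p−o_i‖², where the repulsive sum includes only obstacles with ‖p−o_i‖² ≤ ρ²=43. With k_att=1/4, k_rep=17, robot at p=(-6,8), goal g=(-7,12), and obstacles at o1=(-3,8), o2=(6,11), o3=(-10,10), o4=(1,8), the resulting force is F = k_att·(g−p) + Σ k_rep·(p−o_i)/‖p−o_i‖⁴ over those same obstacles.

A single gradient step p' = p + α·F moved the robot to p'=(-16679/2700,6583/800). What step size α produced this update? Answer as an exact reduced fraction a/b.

α = 1/4

F_att = 1/4·(g−p) = 1/4·(-1,4) = (-0.2500,1.0000)
o1: d²=9 ≤ ρ²=43; F_rep = 17·(-3,0)/9² = (-0.6296,0.0000)
o2: d²=153 > ρ²=43 → inactive
o3: d²=20 ≤ ρ²=43; F_rep = 17·(4,-2)/20² = (0.1700,-0.0850)
o4: d²=49 > ρ²=43 → inactive
F = F_att + ΣF_rep = (-0.7096,0.9150)
Δp = p'−p = (-0.1774,0.2288); α = Δx/Fx = (-479/2700) / (-479/675) = 1/4
check: Δy/Fy = (183/800) / (183/200) = 1/4 ✓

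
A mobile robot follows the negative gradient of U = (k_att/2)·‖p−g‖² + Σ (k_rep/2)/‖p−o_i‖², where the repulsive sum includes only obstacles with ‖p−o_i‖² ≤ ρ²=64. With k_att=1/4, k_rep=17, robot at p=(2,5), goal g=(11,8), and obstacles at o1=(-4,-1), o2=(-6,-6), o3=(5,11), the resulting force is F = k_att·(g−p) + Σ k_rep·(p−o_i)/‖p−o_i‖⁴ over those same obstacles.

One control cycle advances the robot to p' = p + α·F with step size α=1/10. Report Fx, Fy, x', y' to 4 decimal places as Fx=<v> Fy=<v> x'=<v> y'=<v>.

Fx=2.2248 Fy=0.6996 x'=2.2225 y'=5.0700

F_att = 1/4·(g−p) = 1/4·(9,3) = (2.2500,0.7500)
o1: d²=72 > ρ²=64 → inactive
o2: d²=185 > ρ²=64 → inactive
o3: d²=45 ≤ ρ²=64; F_rep = 17·(-3,-6)/45² = (-0.0252,-0.0504)
F = F_att + ΣF_rep = (2.2248,0.6996)
p' = p + 1/10·F = (2.2225,5.0700)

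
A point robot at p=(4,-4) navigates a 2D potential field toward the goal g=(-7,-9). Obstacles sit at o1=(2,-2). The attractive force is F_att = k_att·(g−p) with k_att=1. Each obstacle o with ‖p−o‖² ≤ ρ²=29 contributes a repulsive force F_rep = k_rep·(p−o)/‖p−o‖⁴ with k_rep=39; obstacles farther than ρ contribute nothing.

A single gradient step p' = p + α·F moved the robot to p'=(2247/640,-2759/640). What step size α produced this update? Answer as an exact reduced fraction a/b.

F_att = 1·(g−p) = 1·(-11,-5) = (-11.0000,-5.0000)
o1: d²=8 ≤ ρ²=29; F_rep = 39·(2,-2)/8² = (1.2188,-1.2188)
F = F_att + ΣF_rep = (-9.7812,-6.2188)
Δp = p'−p = (-0.4891,-0.3109); α = Δx/Fx = (-313/640) / (-313/32) = 1/20
check: Δy/Fy = (-199/640) / (-199/32) = 1/20 ✓

α = 1/20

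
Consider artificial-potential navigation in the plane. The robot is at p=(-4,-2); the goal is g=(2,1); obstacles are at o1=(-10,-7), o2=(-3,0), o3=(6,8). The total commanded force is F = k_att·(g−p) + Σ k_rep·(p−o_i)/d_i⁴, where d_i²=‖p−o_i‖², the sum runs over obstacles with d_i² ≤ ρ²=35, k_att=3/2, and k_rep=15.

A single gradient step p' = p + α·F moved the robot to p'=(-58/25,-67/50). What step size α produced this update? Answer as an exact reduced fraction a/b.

α = 1/5

F_att = 3/2·(g−p) = 3/2·(6,3) = (9.0000,4.5000)
o1: d²=61 > ρ²=35 → inactive
o2: d²=5 ≤ ρ²=35; F_rep = 15·(-1,-2)/5² = (-0.6000,-1.2000)
o3: d²=200 > ρ²=35 → inactive
F = F_att + ΣF_rep = (8.4000,3.3000)
Δp = p'−p = (1.6800,0.6600); α = Δx/Fx = (42/25) / (42/5) = 1/5
check: Δy/Fy = (33/50) / (33/10) = 1/5 ✓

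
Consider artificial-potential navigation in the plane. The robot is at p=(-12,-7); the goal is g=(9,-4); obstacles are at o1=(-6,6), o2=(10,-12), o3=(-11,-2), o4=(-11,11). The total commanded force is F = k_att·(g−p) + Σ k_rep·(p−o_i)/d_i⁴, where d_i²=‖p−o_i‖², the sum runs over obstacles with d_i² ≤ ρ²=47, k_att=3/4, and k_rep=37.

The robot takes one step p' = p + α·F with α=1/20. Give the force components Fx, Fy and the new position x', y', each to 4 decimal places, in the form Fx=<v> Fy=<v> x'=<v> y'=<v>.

Fx=15.6953 Fy=1.9763 x'=-11.2152 y'=-6.9012

F_att = 3/4·(g−p) = 3/4·(21,3) = (15.7500,2.2500)
o1: d²=205 > ρ²=47 → inactive
o2: d²=509 > ρ²=47 → inactive
o3: d²=26 ≤ ρ²=47; F_rep = 37·(-1,-5)/26² = (-0.0547,-0.2737)
o4: d²=325 > ρ²=47 → inactive
F = F_att + ΣF_rep = (15.6953,1.9763)
p' = p + 1/20·F = (-11.2152,-6.9012)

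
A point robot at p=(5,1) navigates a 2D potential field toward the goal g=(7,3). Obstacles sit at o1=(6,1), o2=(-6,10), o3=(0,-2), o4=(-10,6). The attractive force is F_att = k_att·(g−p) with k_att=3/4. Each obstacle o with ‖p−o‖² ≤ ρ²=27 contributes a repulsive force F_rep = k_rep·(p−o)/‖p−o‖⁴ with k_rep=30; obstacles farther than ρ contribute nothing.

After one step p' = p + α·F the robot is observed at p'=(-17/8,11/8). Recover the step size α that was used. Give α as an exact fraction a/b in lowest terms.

α = 1/4

F_att = 3/4·(g−p) = 3/4·(2,2) = (1.5000,1.5000)
o1: d²=1 ≤ ρ²=27; F_rep = 30·(-1,0)/1² = (-30.0000,0.0000)
o2: d²=202 > ρ²=27 → inactive
o3: d²=34 > ρ²=27 → inactive
o4: d²=250 > ρ²=27 → inactive
F = F_att + ΣF_rep = (-28.5000,1.5000)
Δp = p'−p = (-7.1250,0.3750); α = Δx/Fx = (-57/8) / (-57/2) = 1/4
check: Δy/Fy = (3/8) / (3/2) = 1/4 ✓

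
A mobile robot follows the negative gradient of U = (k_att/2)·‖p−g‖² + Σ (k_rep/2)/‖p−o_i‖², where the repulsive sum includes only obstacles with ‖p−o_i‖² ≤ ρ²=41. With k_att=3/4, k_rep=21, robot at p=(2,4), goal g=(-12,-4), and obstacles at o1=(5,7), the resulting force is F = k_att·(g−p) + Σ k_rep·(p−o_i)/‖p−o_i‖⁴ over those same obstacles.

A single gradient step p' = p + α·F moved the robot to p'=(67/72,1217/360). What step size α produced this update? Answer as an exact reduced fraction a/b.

α = 1/10

F_att = 3/4·(g−p) = 3/4·(-14,-8) = (-10.5000,-6.0000)
o1: d²=18 ≤ ρ²=41; F_rep = 21·(-3,-3)/18² = (-0.1944,-0.1944)
F = F_att + ΣF_rep = (-10.6944,-6.1944)
Δp = p'−p = (-1.0694,-0.6194); α = Δx/Fx = (-77/72) / (-385/36) = 1/10
check: Δy/Fy = (-223/360) / (-223/36) = 1/10 ✓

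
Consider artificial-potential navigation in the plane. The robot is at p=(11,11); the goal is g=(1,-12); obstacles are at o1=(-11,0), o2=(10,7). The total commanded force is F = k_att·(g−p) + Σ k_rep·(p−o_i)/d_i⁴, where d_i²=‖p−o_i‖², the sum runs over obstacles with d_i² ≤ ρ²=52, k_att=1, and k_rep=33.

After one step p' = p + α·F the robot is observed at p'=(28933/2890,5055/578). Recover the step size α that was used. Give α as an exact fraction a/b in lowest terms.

F_att = 1·(g−p) = 1·(-10,-23) = (-10.0000,-23.0000)
o1: d²=605 > ρ²=52 → inactive
o2: d²=17 ≤ ρ²=52; F_rep = 33·(1,4)/17² = (0.1142,0.4567)
F = F_att + ΣF_rep = (-9.8858,-22.5433)
Δp = p'−p = (-0.9886,-2.2543); α = Δx/Fx = (-2857/2890) / (-2857/289) = 1/10
check: Δy/Fy = (-1303/578) / (-6515/289) = 1/10 ✓

α = 1/10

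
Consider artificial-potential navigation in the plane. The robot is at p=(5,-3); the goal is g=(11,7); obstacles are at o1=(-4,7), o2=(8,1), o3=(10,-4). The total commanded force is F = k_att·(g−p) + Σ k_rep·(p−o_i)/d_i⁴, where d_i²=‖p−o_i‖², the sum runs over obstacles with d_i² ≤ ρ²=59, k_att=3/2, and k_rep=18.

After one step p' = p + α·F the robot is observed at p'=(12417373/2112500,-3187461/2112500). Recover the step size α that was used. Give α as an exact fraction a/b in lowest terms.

F_att = 3/2·(g−p) = 3/2·(6,10) = (9.0000,15.0000)
o1: d²=181 > ρ²=59 → inactive
o2: d²=25 ≤ ρ²=59; F_rep = 18·(-3,-4)/25² = (-0.0864,-0.1152)
o3: d²=26 ≤ ρ²=59; F_rep = 18·(-5,1)/26² = (-0.1331,0.0266)
F = F_att + ΣF_rep = (8.7805,14.9114)
Δp = p'−p = (0.8780,1.4911); α = Δx/Fx = (1854873/2112500) / (1854873/211250) = 1/10
check: Δy/Fy = (3150039/2112500) / (3150039/211250) = 1/10 ✓

α = 1/10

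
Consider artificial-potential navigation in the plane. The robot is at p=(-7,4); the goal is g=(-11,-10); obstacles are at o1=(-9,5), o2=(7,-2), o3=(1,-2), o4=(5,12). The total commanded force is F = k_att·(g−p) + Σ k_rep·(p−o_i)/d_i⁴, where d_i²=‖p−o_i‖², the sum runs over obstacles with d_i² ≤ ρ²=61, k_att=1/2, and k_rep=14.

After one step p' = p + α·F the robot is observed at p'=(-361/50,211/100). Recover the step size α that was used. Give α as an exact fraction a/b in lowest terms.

F_att = 1/2·(g−p) = 1/2·(-4,-14) = (-2.0000,-7.0000)
o1: d²=5 ≤ ρ²=61; F_rep = 14·(2,-1)/5² = (1.1200,-0.5600)
o2: d²=232 > ρ²=61 → inactive
o3: d²=100 > ρ²=61 → inactive
o4: d²=208 > ρ²=61 → inactive
F = F_att + ΣF_rep = (-0.8800,-7.5600)
Δp = p'−p = (-0.2200,-1.8900); α = Δx/Fx = (-11/50) / (-22/25) = 1/4
check: Δy/Fy = (-189/100) / (-189/25) = 1/4 ✓

α = 1/4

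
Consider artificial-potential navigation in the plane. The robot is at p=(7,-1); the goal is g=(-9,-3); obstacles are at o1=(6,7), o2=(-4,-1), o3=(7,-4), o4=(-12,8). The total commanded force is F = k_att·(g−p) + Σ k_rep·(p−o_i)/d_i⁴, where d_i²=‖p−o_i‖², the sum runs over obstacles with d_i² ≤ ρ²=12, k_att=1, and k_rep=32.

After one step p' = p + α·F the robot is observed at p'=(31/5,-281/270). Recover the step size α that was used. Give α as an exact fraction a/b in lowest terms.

α = 1/20

F_att = 1·(g−p) = 1·(-16,-2) = (-16.0000,-2.0000)
o1: d²=65 > ρ²=12 → inactive
o2: d²=121 > ρ²=12 → inactive
o3: d²=9 ≤ ρ²=12; F_rep = 32·(0,3)/9² = (0.0000,1.1852)
o4: d²=442 > ρ²=12 → inactive
F = F_att + ΣF_rep = (-16.0000,-0.8148)
Δp = p'−p = (-0.8000,-0.0407); α = Δx/Fx = (-4/5) / (-16) = 1/20
check: Δy/Fy = (-11/270) / (-22/27) = 1/20 ✓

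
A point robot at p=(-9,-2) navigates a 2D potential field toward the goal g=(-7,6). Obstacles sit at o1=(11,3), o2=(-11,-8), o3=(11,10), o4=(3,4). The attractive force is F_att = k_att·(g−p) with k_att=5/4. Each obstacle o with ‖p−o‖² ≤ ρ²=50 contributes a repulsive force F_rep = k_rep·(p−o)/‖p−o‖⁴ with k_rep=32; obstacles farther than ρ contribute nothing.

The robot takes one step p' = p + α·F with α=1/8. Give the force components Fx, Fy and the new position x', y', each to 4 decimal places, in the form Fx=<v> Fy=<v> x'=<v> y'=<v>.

F_att = 5/4·(g−p) = 5/4·(2,8) = (2.5000,10.0000)
o1: d²=425 > ρ²=50 → inactive
o2: d²=40 ≤ ρ²=50; F_rep = 32·(2,6)/40² = (0.0400,0.1200)
o3: d²=544 > ρ²=50 → inactive
o4: d²=180 > ρ²=50 → inactive
F = F_att + ΣF_rep = (2.5400,10.1200)
p' = p + 1/8·F = (-8.6825,-0.7350)

Fx=2.5400 Fy=10.1200 x'=-8.6825 y'=-0.7350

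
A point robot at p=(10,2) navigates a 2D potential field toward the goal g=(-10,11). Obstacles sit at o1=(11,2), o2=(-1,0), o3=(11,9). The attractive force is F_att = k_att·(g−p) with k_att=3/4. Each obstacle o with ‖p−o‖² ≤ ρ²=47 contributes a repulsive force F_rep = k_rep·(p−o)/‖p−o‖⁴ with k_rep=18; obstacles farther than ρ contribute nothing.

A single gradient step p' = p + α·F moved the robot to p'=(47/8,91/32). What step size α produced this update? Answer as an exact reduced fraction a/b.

F_att = 3/4·(g−p) = 3/4·(-20,9) = (-15.0000,6.7500)
o1: d²=1 ≤ ρ²=47; F_rep = 18·(-1,0)/1² = (-18.0000,0.0000)
o2: d²=125 > ρ²=47 → inactive
o3: d²=50 > ρ²=47 → inactive
F = F_att + ΣF_rep = (-33.0000,6.7500)
Δp = p'−p = (-4.1250,0.8438); α = Δx/Fx = (-33/8) / (-33) = 1/8
check: Δy/Fy = (27/32) / (27/4) = 1/8 ✓

α = 1/8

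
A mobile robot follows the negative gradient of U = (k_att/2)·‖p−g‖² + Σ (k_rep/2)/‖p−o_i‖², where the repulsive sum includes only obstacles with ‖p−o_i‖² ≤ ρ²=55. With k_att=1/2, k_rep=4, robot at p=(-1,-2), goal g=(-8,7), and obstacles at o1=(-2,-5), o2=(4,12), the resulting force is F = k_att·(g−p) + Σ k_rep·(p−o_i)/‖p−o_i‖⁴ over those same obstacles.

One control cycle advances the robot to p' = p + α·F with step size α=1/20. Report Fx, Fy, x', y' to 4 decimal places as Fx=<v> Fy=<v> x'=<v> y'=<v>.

Fx=-3.4600 Fy=4.6200 x'=-1.1730 y'=-1.7690

F_att = 1/2·(g−p) = 1/2·(-7,9) = (-3.5000,4.5000)
o1: d²=10 ≤ ρ²=55; F_rep = 4·(1,3)/10² = (0.0400,0.1200)
o2: d²=221 > ρ²=55 → inactive
F = F_att + ΣF_rep = (-3.4600,4.6200)
p' = p + 1/20·F = (-1.1730,-1.7690)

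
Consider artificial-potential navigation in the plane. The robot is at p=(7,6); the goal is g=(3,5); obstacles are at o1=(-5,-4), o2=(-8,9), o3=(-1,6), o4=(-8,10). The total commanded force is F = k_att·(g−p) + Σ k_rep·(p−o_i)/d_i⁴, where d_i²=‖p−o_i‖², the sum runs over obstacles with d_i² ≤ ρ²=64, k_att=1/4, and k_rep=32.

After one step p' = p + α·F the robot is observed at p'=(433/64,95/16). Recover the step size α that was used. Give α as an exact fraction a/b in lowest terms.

F_att = 1/4·(g−p) = 1/4·(-4,-1) = (-1.0000,-0.2500)
o1: d²=244 > ρ²=64 → inactive
o2: d²=234 > ρ²=64 → inactive
o3: d²=64 ≤ ρ²=64; F_rep = 32·(8,0)/64² = (0.0625,0.0000)
o4: d²=241 > ρ²=64 → inactive
F = F_att + ΣF_rep = (-0.9375,-0.2500)
Δp = p'−p = (-0.2344,-0.0625); α = Δx/Fx = (-15/64) / (-15/16) = 1/4
check: Δy/Fy = (-1/16) / (-1/4) = 1/4 ✓

α = 1/4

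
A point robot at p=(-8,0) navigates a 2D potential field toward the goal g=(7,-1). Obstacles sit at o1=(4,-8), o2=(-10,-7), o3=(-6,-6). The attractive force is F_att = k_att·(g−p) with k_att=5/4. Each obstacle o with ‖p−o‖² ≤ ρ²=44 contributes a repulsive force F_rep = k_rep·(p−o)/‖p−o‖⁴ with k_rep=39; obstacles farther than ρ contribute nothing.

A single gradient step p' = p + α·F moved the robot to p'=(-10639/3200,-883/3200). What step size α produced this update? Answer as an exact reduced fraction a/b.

F_att = 5/4·(g−p) = 5/4·(15,-1) = (18.7500,-1.2500)
o1: d²=208 > ρ²=44 → inactive
o2: d²=53 > ρ²=44 → inactive
o3: d²=40 ≤ ρ²=44; F_rep = 39·(-2,6)/40² = (-0.0488,0.1462)
F = F_att + ΣF_rep = (18.7013,-1.1038)
Δp = p'−p = (4.6753,-0.2759); α = Δx/Fx = (14961/3200) / (14961/800) = 1/4
check: Δy/Fy = (-883/3200) / (-883/800) = 1/4 ✓

α = 1/4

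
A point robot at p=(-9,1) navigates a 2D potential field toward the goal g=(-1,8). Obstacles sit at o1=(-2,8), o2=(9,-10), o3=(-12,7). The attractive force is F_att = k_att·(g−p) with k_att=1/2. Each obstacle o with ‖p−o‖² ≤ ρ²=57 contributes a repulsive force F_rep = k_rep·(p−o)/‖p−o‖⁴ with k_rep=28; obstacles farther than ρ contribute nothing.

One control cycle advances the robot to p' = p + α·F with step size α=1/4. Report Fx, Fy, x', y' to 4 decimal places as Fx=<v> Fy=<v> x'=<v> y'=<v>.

Fx=4.0415 Fy=3.4170 x'=-7.9896 y'=1.8543

F_att = 1/2·(g−p) = 1/2·(8,7) = (4.0000,3.5000)
o1: d²=98 > ρ²=57 → inactive
o2: d²=445 > ρ²=57 → inactive
o3: d²=45 ≤ ρ²=57; F_rep = 28·(3,-6)/45² = (0.0415,-0.0830)
F = F_att + ΣF_rep = (4.0415,3.4170)
p' = p + 1/4·F = (-7.9896,1.8543)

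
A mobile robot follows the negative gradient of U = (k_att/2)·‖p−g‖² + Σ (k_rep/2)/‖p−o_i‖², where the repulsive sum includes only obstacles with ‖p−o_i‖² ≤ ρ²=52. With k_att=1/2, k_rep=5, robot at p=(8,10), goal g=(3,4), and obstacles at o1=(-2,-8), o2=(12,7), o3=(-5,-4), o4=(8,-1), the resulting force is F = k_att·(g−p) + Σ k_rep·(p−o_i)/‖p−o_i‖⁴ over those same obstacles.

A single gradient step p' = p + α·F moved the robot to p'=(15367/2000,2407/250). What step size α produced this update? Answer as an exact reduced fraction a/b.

α = 1/8

F_att = 1/2·(g−p) = 1/2·(-5,-6) = (-2.5000,-3.0000)
o1: d²=424 > ρ²=52 → inactive
o2: d²=25 ≤ ρ²=52; F_rep = 5·(-4,3)/25² = (-0.0320,0.0240)
o3: d²=365 > ρ²=52 → inactive
o4: d²=121 > ρ²=52 → inactive
F = F_att + ΣF_rep = (-2.5320,-2.9760)
Δp = p'−p = (-0.3165,-0.3720); α = Δx/Fx = (-633/2000) / (-633/250) = 1/8
check: Δy/Fy = (-93/250) / (-372/125) = 1/8 ✓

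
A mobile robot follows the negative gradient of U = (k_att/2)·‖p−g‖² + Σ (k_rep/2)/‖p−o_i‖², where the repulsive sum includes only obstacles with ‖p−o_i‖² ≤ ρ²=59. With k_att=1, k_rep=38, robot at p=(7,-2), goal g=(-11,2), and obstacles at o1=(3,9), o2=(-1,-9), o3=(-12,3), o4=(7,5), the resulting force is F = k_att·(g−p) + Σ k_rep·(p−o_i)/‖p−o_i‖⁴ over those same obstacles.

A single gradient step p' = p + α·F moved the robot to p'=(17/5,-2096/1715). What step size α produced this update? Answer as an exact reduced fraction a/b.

α = 1/5

F_att = 1·(g−p) = 1·(-18,4) = (-18.0000,4.0000)
o1: d²=137 > ρ²=59 → inactive
o2: d²=113 > ρ²=59 → inactive
o3: d²=386 > ρ²=59 → inactive
o4: d²=49 ≤ ρ²=59; F_rep = 38·(0,-7)/49² = (0.0000,-0.1108)
F = F_att + ΣF_rep = (-18.0000,3.8892)
Δp = p'−p = (-3.6000,0.7778); α = Δx/Fx = (-18/5) / (-18) = 1/5
check: Δy/Fy = (1334/1715) / (1334/343) = 1/5 ✓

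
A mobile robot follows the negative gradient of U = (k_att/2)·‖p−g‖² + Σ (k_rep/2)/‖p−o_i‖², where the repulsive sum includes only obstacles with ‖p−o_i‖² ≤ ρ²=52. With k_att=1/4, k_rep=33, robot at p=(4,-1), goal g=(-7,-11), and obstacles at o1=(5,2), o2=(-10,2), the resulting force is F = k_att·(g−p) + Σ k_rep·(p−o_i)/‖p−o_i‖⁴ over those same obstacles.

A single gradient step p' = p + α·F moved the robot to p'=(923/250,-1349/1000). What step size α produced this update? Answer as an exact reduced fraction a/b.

α = 1/10

F_att = 1/4·(g−p) = 1/4·(-11,-10) = (-2.7500,-2.5000)
o1: d²=10 ≤ ρ²=52; F_rep = 33·(-1,-3)/10² = (-0.3300,-0.9900)
o2: d²=205 > ρ²=52 → inactive
F = F_att + ΣF_rep = (-3.0800,-3.4900)
Δp = p'−p = (-0.3080,-0.3490); α = Δx/Fx = (-77/250) / (-77/25) = 1/10
check: Δy/Fy = (-349/1000) / (-349/100) = 1/10 ✓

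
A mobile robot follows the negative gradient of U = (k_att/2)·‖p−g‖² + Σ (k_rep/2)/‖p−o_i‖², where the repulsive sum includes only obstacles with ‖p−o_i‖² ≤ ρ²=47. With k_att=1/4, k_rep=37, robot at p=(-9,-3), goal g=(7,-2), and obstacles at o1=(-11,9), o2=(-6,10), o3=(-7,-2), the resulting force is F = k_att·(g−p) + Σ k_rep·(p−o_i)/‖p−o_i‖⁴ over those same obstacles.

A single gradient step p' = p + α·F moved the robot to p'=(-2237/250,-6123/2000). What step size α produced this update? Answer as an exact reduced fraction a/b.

α = 1/20

F_att = 1/4·(g−p) = 1/4·(16,1) = (4.0000,0.2500)
o1: d²=148 > ρ²=47 → inactive
o2: d²=178 > ρ²=47 → inactive
o3: d²=5 ≤ ρ²=47; F_rep = 37·(-2,-1)/5² = (-2.9600,-1.4800)
F = F_att + ΣF_rep = (1.0400,-1.2300)
Δp = p'−p = (0.0520,-0.0615); α = Δx/Fx = (13/250) / (26/25) = 1/20
check: Δy/Fy = (-123/2000) / (-123/100) = 1/20 ✓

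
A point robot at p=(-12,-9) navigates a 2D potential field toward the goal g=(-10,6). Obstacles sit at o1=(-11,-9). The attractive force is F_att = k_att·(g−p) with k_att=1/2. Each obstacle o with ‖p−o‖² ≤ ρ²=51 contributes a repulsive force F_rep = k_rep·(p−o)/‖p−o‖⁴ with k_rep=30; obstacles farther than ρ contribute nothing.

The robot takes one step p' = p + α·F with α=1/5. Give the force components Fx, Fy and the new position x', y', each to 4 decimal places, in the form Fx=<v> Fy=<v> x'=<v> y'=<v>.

F_att = 1/2·(g−p) = 1/2·(2,15) = (1.0000,7.5000)
o1: d²=1 ≤ ρ²=51; F_rep = 30·(-1,0)/1² = (-30.0000,0.0000)
F = F_att + ΣF_rep = (-29.0000,7.5000)
p' = p + 1/5·F = (-17.8000,-7.5000)

Fx=-29.0000 Fy=7.5000 x'=-17.8000 y'=-7.5000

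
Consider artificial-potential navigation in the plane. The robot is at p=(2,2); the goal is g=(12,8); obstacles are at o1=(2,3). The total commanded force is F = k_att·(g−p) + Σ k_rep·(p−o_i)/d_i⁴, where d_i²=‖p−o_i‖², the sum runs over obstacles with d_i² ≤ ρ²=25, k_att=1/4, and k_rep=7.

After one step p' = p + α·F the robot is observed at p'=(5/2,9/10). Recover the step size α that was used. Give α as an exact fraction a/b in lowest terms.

α = 1/5

F_att = 1/4·(g−p) = 1/4·(10,6) = (2.5000,1.5000)
o1: d²=1 ≤ ρ²=25; F_rep = 7·(0,-1)/1² = (0.0000,-7.0000)
F = F_att + ΣF_rep = (2.5000,-5.5000)
Δp = p'−p = (0.5000,-1.1000); α = Δx/Fx = (1/2) / (5/2) = 1/5
check: Δy/Fy = (-11/10) / (-11/2) = 1/5 ✓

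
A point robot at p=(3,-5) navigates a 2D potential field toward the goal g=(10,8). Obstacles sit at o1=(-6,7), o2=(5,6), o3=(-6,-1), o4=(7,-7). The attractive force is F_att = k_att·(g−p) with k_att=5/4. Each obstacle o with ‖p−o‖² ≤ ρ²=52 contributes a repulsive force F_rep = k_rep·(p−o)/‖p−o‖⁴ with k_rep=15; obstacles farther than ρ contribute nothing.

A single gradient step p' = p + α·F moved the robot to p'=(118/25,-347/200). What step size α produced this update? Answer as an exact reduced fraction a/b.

F_att = 5/4·(g−p) = 5/4·(7,13) = (8.7500,16.2500)
o1: d²=225 > ρ²=52 → inactive
o2: d²=125 > ρ²=52 → inactive
o3: d²=97 > ρ²=52 → inactive
o4: d²=20 ≤ ρ²=52; F_rep = 15·(-4,2)/20² = (-0.1500,0.0750)
F = F_att + ΣF_rep = (8.6000,16.3250)
Δp = p'−p = (1.7200,3.2650); α = Δx/Fx = (43/25) / (43/5) = 1/5
check: Δy/Fy = (653/200) / (653/40) = 1/5 ✓

α = 1/5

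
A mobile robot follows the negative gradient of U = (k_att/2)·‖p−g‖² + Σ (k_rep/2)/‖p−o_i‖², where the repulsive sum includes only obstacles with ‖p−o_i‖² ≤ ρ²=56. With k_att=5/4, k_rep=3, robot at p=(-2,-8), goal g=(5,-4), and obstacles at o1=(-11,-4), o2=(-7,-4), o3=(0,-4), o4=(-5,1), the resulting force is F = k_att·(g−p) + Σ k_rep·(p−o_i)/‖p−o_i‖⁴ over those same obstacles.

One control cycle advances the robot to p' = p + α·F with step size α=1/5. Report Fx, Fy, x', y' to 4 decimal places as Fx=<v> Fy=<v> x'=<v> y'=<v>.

F_att = 5/4·(g−p) = 5/4·(7,4) = (8.7500,5.0000)
o1: d²=97 > ρ²=56 → inactive
o2: d²=41 ≤ ρ²=56; F_rep = 3·(5,-4)/41² = (0.0089,-0.0071)
o3: d²=20 ≤ ρ²=56; F_rep = 3·(-2,-4)/20² = (-0.0150,-0.0300)
o4: d²=90 > ρ²=56 → inactive
F = F_att + ΣF_rep = (8.7439,4.9629)
p' = p + 1/5·F = (-0.2512,-7.0074)

Fx=8.7439 Fy=4.9629 x'=-0.2512 y'=-7.0074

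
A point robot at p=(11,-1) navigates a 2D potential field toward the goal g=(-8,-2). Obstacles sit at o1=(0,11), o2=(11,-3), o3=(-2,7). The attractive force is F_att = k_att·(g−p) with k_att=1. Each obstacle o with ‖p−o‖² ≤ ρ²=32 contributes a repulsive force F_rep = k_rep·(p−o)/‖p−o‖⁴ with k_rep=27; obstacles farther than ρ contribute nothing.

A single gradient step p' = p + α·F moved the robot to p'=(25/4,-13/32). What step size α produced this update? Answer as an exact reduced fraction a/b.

F_att = 1·(g−p) = 1·(-19,-1) = (-19.0000,-1.0000)
o1: d²=265 > ρ²=32 → inactive
o2: d²=4 ≤ ρ²=32; F_rep = 27·(0,2)/4² = (0.0000,3.3750)
o3: d²=233 > ρ²=32 → inactive
F = F_att + ΣF_rep = (-19.0000,2.3750)
Δp = p'−p = (-4.7500,0.5938); α = Δx/Fx = (-19/4) / (-19) = 1/4
check: Δy/Fy = (19/32) / (19/8) = 1/4 ✓

α = 1/4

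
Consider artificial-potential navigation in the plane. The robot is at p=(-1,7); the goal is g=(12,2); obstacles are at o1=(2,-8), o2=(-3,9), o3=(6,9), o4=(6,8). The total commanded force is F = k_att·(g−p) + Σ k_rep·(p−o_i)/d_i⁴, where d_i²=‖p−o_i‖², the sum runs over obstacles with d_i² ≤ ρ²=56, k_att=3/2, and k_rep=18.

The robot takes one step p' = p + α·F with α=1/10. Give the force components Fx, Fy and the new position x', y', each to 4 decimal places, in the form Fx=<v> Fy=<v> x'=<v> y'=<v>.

F_att = 3/2·(g−p) = 3/2·(13,-5) = (19.5000,-7.5000)
o1: d²=234 > ρ²=56 → inactive
o2: d²=8 ≤ ρ²=56; F_rep = 18·(2,-2)/8² = (0.5625,-0.5625)
o3: d²=53 ≤ ρ²=56; F_rep = 18·(-7,-2)/53² = (-0.0449,-0.0128)
o4: d²=50 ≤ ρ²=56; F_rep = 18·(-7,-1)/50² = (-0.0504,-0.0072)
F = F_att + ΣF_rep = (19.9672,-8.0825)
p' = p + 1/10·F = (0.9967,6.1917)

Fx=19.9672 Fy=-8.0825 x'=0.9967 y'=6.1917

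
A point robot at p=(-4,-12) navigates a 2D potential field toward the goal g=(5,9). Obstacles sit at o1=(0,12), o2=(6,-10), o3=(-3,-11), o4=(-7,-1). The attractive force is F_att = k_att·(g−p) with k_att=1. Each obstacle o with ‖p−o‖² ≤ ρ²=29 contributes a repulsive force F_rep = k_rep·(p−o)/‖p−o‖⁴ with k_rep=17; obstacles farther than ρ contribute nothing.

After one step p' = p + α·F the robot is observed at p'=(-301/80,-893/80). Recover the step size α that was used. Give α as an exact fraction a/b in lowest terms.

F_att = 1·(g−p) = 1·(9,21) = (9.0000,21.0000)
o1: d²=592 > ρ²=29 → inactive
o2: d²=104 > ρ²=29 → inactive
o3: d²=2 ≤ ρ²=29; F_rep = 17·(-1,-1)/2² = (-4.2500,-4.2500)
o4: d²=130 > ρ²=29 → inactive
F = F_att + ΣF_rep = (4.7500,16.7500)
Δp = p'−p = (0.2375,0.8375); α = Δx/Fx = (19/80) / (19/4) = 1/20
check: Δy/Fy = (67/80) / (67/4) = 1/20 ✓

α = 1/20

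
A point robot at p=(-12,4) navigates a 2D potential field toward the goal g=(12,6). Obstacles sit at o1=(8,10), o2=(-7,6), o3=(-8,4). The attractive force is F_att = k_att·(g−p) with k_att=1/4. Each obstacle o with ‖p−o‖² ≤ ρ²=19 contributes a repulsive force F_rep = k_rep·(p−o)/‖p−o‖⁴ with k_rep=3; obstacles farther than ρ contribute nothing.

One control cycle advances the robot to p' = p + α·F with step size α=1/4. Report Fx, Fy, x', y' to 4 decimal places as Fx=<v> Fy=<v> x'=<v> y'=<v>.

F_att = 1/4·(g−p) = 1/4·(24,2) = (6.0000,0.5000)
o1: d²=436 > ρ²=19 → inactive
o2: d²=29 > ρ²=19 → inactive
o3: d²=16 ≤ ρ²=19; F_rep = 3·(-4,0)/16² = (-0.0469,0.0000)
F = F_att + ΣF_rep = (5.9531,0.5000)
p' = p + 1/4·F = (-10.5117,4.1250)

Fx=5.9531 Fy=0.5000 x'=-10.5117 y'=4.1250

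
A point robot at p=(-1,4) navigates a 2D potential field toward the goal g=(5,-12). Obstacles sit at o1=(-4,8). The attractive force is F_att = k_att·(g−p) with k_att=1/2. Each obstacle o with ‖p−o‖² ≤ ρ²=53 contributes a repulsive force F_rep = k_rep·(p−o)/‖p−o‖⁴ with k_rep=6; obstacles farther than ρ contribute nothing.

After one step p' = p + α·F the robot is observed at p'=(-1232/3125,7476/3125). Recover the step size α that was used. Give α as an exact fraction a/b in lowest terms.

α = 1/5

F_att = 1/2·(g−p) = 1/2·(6,-16) = (3.0000,-8.0000)
o1: d²=25 ≤ ρ²=53; F_rep = 6·(3,-4)/25² = (0.0288,-0.0384)
F = F_att + ΣF_rep = (3.0288,-8.0384)
Δp = p'−p = (0.6058,-1.6077); α = Δx/Fx = (1893/3125) / (1893/625) = 1/5
check: Δy/Fy = (-5024/3125) / (-5024/625) = 1/5 ✓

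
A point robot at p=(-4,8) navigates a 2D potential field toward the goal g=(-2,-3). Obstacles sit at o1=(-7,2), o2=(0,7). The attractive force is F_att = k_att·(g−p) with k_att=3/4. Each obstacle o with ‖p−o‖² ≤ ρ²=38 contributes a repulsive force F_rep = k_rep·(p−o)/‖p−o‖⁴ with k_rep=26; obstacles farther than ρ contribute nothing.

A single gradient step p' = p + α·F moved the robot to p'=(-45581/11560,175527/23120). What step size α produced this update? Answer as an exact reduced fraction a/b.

F_att = 3/4·(g−p) = 3/4·(2,-11) = (1.5000,-8.2500)
o1: d²=45 > ρ²=38 → inactive
o2: d²=17 ≤ ρ²=38; F_rep = 26·(-4,1)/17² = (-0.3599,0.0900)
F = F_att + ΣF_rep = (1.1401,-8.1600)
Δp = p'−p = (0.0570,-0.4080); α = Δx/Fx = (659/11560) / (659/578) = 1/20
check: Δy/Fy = (-9433/23120) / (-9433/1156) = 1/20 ✓

α = 1/20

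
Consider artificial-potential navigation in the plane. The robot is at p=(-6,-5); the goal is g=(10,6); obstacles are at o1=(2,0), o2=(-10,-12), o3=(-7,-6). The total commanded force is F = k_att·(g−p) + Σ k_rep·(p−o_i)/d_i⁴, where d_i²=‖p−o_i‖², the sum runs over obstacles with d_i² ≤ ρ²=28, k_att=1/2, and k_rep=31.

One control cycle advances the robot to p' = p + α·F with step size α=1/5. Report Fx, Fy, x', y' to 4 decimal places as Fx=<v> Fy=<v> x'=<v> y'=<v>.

F_att = 1/2·(g−p) = 1/2·(16,11) = (8.0000,5.5000)
o1: d²=89 > ρ²=28 → inactive
o2: d²=65 > ρ²=28 → inactive
o3: d²=2 ≤ ρ²=28; F_rep = 31·(1,1)/2² = (7.7500,7.7500)
F = F_att + ΣF_rep = (15.7500,13.2500)
p' = p + 1/5·F = (-2.8500,-2.3500)

Fx=15.7500 Fy=13.2500 x'=-2.8500 y'=-2.3500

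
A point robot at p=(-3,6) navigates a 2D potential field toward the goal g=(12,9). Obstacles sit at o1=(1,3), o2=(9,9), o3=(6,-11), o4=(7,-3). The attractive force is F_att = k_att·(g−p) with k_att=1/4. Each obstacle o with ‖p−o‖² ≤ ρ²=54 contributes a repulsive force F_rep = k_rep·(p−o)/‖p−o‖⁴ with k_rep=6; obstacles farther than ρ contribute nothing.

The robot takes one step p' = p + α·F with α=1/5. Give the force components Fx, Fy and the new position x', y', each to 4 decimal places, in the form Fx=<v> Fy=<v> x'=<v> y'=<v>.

F_att = 1/4·(g−p) = 1/4·(15,3) = (3.7500,0.7500)
o1: d²=25 ≤ ρ²=54; F_rep = 6·(-4,3)/25² = (-0.0384,0.0288)
o2: d²=153 > ρ²=54 → inactive
o3: d²=370 > ρ²=54 → inactive
o4: d²=181 > ρ²=54 → inactive
F = F_att + ΣF_rep = (3.7116,0.7788)
p' = p + 1/5·F = (-2.2577,6.1558)

Fx=3.7116 Fy=0.7788 x'=-2.2577 y'=6.1558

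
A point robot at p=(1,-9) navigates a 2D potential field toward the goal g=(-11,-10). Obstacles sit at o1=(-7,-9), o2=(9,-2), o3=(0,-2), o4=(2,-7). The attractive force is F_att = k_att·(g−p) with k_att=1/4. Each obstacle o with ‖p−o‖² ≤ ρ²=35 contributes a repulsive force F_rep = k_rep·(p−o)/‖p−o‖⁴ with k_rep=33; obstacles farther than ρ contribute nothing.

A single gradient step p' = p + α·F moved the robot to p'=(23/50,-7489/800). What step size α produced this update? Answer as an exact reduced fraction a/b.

F_att = 1/4·(g−p) = 1/4·(-12,-1) = (-3.0000,-0.2500)
o1: d²=64 > ρ²=35 → inactive
o2: d²=113 > ρ²=35 → inactive
o3: d²=50 > ρ²=35 → inactive
o4: d²=5 ≤ ρ²=35; F_rep = 33·(-1,-2)/5² = (-1.3200,-2.6400)
F = F_att + ΣF_rep = (-4.3200,-2.8900)
Δp = p'−p = (-0.5400,-0.3613); α = Δx/Fx = (-27/50) / (-108/25) = 1/8
check: Δy/Fy = (-289/800) / (-289/100) = 1/8 ✓

α = 1/8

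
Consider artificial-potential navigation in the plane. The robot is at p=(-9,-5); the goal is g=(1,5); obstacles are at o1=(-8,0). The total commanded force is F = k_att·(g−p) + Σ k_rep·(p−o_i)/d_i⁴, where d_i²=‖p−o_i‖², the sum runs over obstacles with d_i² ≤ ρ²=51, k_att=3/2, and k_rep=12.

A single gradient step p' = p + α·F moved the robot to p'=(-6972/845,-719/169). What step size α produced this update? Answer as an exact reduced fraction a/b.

α = 1/20

F_att = 3/2·(g−p) = 3/2·(10,10) = (15.0000,15.0000)
o1: d²=26 ≤ ρ²=51; F_rep = 12·(-1,-5)/26² = (-0.0178,-0.0888)
F = F_att + ΣF_rep = (14.9822,14.9112)
Δp = p'−p = (0.7491,0.7456); α = Δx/Fx = (633/845) / (2532/169) = 1/20
check: Δy/Fy = (126/169) / (2520/169) = 1/20 ✓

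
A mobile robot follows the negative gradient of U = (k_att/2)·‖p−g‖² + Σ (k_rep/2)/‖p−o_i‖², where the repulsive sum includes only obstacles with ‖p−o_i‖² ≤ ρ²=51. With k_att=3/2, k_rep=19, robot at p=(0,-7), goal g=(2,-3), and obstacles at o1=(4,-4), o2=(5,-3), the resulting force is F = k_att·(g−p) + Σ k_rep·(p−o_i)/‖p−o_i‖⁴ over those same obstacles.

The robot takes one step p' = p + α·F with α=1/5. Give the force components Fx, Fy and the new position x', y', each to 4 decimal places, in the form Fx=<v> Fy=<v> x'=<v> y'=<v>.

F_att = 3/2·(g−p) = 3/2·(2,4) = (3.0000,6.0000)
o1: d²=25 ≤ ρ²=51; F_rep = 19·(-4,-3)/25² = (-0.1216,-0.0912)
o2: d²=41 ≤ ρ²=51; F_rep = 19·(-5,-4)/41² = (-0.0565,-0.0452)
F = F_att + ΣF_rep = (2.8219,5.8636)
p' = p + 1/5·F = (0.5644,-5.8273)

Fx=2.8219 Fy=5.8636 x'=0.5644 y'=-5.8273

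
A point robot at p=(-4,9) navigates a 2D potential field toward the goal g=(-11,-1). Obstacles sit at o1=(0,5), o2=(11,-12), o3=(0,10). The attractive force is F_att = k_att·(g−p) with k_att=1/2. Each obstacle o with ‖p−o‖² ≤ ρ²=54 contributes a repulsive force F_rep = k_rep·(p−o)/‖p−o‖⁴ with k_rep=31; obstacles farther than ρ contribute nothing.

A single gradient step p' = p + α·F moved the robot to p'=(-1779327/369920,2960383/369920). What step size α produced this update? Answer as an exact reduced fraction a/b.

α = 1/5

F_att = 1/2·(g−p) = 1/2·(-7,-10) = (-3.5000,-5.0000)
o1: d²=32 ≤ ρ²=54; F_rep = 31·(-4,4)/32² = (-0.1211,0.1211)
o2: d²=666 > ρ²=54 → inactive
o3: d²=17 ≤ ρ²=54; F_rep = 31·(-4,-1)/17² = (-0.4291,-0.1073)
F = F_att + ΣF_rep = (-4.0502,-4.9862)
Δp = p'−p = (-0.8100,-0.9972); α = Δx/Fx = (-299647/369920) / (-299647/73984) = 1/5
check: Δy/Fy = (-368897/369920) / (-368897/73984) = 1/5 ✓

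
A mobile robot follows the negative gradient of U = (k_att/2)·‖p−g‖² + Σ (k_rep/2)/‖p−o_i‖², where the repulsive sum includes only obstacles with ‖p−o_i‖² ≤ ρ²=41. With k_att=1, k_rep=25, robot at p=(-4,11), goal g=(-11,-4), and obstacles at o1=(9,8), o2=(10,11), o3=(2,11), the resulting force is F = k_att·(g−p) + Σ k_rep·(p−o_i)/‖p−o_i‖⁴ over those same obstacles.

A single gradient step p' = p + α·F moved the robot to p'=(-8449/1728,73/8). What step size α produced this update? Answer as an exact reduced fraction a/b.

F_att = 1·(g−p) = 1·(-7,-15) = (-7.0000,-15.0000)
o1: d²=178 > ρ²=41 → inactive
o2: d²=196 > ρ²=41 → inactive
o3: d²=36 ≤ ρ²=41; F_rep = 25·(-6,0)/36² = (-0.1157,0.0000)
F = F_att + ΣF_rep = (-7.1157,-15.0000)
Δp = p'−p = (-0.8895,-1.8750); α = Δx/Fx = (-1537/1728) / (-1537/216) = 1/8
check: Δy/Fy = (-15/8) / (-15) = 1/8 ✓

α = 1/8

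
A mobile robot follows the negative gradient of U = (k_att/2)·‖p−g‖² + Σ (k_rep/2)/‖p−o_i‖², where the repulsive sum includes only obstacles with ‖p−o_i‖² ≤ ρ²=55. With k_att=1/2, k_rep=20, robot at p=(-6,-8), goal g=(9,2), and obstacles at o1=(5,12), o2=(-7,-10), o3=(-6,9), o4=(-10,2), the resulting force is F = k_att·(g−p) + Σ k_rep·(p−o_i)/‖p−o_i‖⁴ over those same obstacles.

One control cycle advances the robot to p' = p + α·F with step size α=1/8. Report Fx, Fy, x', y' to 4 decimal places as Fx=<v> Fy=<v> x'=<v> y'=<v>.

Fx=8.3000 Fy=6.6000 x'=-4.9625 y'=-7.1750

F_att = 1/2·(g−p) = 1/2·(15,10) = (7.5000,5.0000)
o1: d²=521 > ρ²=55 → inactive
o2: d²=5 ≤ ρ²=55; F_rep = 20·(1,2)/5² = (0.8000,1.6000)
o3: d²=289 > ρ²=55 → inactive
o4: d²=116 > ρ²=55 → inactive
F = F_att + ΣF_rep = (8.3000,6.6000)
p' = p + 1/8·F = (-4.9625,-7.1750)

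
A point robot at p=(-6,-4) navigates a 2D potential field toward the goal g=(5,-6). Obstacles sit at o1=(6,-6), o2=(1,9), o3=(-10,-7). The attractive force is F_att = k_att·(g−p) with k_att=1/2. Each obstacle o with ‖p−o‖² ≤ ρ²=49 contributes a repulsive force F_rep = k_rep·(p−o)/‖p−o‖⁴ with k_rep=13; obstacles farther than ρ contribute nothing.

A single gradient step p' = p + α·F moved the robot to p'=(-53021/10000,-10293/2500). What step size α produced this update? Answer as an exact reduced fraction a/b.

α = 1/8

F_att = 1/2·(g−p) = 1/2·(11,-2) = (5.5000,-1.0000)
o1: d²=148 > ρ²=49 → inactive
o2: d²=218 > ρ²=49 → inactive
o3: d²=25 ≤ ρ²=49; F_rep = 13·(4,3)/25² = (0.0832,0.0624)
F = F_att + ΣF_rep = (5.5832,-0.9376)
Δp = p'−p = (0.6979,-0.1172); α = Δx/Fx = (6979/10000) / (6979/1250) = 1/8
check: Δy/Fy = (-293/2500) / (-586/625) = 1/8 ✓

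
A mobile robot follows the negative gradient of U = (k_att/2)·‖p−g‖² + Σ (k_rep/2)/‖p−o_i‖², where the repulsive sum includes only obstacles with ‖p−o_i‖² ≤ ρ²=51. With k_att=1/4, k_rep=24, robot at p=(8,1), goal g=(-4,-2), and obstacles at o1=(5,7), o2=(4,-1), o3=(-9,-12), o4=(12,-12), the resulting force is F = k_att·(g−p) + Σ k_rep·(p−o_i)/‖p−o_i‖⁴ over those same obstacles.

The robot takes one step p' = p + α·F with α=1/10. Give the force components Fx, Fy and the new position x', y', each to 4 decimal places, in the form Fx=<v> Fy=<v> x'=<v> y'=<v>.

Fx=-2.7244 Fy=-0.7011 x'=7.7276 y'=0.9299

F_att = 1/4·(g−p) = 1/4·(-12,-3) = (-3.0000,-0.7500)
o1: d²=45 ≤ ρ²=51; F_rep = 24·(3,-6)/45² = (0.0356,-0.0711)
o2: d²=20 ≤ ρ²=51; F_rep = 24·(4,2)/20² = (0.2400,0.1200)
o3: d²=458 > ρ²=51 → inactive
o4: d²=185 > ρ²=51 → inactive
F = F_att + ΣF_rep = (-2.7244,-0.7011)
p' = p + 1/10·F = (7.7276,0.9299)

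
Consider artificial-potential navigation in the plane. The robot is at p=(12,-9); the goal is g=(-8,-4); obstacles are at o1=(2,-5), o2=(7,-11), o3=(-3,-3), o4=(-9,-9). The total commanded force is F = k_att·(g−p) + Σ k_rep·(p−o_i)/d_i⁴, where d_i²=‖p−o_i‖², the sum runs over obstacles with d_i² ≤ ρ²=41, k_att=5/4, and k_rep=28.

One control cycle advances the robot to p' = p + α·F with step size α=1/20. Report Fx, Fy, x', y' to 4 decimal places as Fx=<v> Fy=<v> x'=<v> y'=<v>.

Fx=-24.8335 Fy=6.3166 x'=10.7583 y'=-8.6842

F_att = 5/4·(g−p) = 5/4·(-20,5) = (-25.0000,6.2500)
o1: d²=116 > ρ²=41 → inactive
o2: d²=29 ≤ ρ²=41; F_rep = 28·(5,2)/29² = (0.1665,0.0666)
o3: d²=261 > ρ²=41 → inactive
o4: d²=441 > ρ²=41 → inactive
F = F_att + ΣF_rep = (-24.8335,6.3166)
p' = p + 1/20·F = (10.7583,-8.6842)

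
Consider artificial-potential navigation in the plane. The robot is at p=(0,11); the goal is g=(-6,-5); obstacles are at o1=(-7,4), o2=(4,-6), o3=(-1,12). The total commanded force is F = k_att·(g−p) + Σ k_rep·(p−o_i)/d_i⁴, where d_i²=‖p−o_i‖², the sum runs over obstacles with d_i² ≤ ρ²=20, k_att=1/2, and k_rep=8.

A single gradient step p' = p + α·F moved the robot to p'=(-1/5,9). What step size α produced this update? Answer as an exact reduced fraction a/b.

F_att = 1/2·(g−p) = 1/2·(-6,-16) = (-3.0000,-8.0000)
o1: d²=98 > ρ²=20 → inactive
o2: d²=305 > ρ²=20 → inactive
o3: d²=2 ≤ ρ²=20; F_rep = 8·(1,-1)/2² = (2.0000,-2.0000)
F = F_att + ΣF_rep = (-1.0000,-10.0000)
Δp = p'−p = (-0.2000,-2.0000); α = Δx/Fx = (-1/5) / (-1) = 1/5
check: Δy/Fy = (-2) / (-10) = 1/5 ✓

α = 1/5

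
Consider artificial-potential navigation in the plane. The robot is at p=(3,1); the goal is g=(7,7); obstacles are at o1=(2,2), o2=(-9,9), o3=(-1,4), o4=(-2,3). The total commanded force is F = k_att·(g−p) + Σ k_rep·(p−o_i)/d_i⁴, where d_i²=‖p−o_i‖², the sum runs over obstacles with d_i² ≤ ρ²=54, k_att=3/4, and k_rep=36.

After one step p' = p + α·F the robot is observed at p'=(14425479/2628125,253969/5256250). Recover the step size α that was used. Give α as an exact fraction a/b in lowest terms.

α = 1/5

F_att = 3/4·(g−p) = 3/4·(4,6) = (3.0000,4.5000)
o1: d²=2 ≤ ρ²=54; F_rep = 36·(1,-1)/2² = (9.0000,-9.0000)
o2: d²=208 > ρ²=54 → inactive
o3: d²=25 ≤ ρ²=54; F_rep = 36·(4,-3)/25² = (0.2304,-0.1728)
o4: d²=29 ≤ ρ²=54; F_rep = 36·(5,-2)/29² = (0.2140,-0.0856)
F = F_att + ΣF_rep = (12.4444,-4.7584)
Δp = p'−p = (2.4889,-0.9517); α = Δx/Fx = (6541104/2628125) / (6541104/525625) = 1/5
check: Δy/Fy = (-5002281/5256250) / (-5002281/1051250) = 1/5 ✓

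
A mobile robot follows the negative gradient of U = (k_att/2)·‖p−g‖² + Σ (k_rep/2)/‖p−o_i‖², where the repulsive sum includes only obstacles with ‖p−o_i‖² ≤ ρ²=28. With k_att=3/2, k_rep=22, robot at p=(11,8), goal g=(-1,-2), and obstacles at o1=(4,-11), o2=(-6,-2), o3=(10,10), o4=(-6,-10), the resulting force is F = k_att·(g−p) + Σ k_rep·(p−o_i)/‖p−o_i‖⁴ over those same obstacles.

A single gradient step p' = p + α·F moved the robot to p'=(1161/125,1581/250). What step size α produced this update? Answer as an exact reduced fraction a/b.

F_att = 3/2·(g−p) = 3/2·(-12,-10) = (-18.0000,-15.0000)
o1: d²=410 > ρ²=28 → inactive
o2: d²=389 > ρ²=28 → inactive
o3: d²=5 ≤ ρ²=28; F_rep = 22·(1,-2)/5² = (0.8800,-1.7600)
o4: d²=613 > ρ²=28 → inactive
F = F_att + ΣF_rep = (-17.1200,-16.7600)
Δp = p'−p = (-1.7120,-1.6760); α = Δx/Fx = (-214/125) / (-428/25) = 1/10
check: Δy/Fy = (-419/250) / (-419/25) = 1/10 ✓

α = 1/10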